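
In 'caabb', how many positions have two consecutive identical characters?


Looking for consecutive identical characters in 'caabb':
  pos 0-1: 'c' vs 'a' -> different
  pos 1-2: 'a' vs 'a' -> MATCH ('aa')
  pos 2-3: 'a' vs 'b' -> different
  pos 3-4: 'b' vs 'b' -> MATCH ('bb')
Consecutive identical pairs: ['aa', 'bb']
Count: 2

2


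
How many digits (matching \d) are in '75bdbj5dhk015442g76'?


\d matches any digit 0-9.
Scanning '75bdbj5dhk015442g76':
  pos 0: '7' -> DIGIT
  pos 1: '5' -> DIGIT
  pos 6: '5' -> DIGIT
  pos 10: '0' -> DIGIT
  pos 11: '1' -> DIGIT
  pos 12: '5' -> DIGIT
  pos 13: '4' -> DIGIT
  pos 14: '4' -> DIGIT
  pos 15: '2' -> DIGIT
  pos 17: '7' -> DIGIT
  pos 18: '6' -> DIGIT
Digits found: ['7', '5', '5', '0', '1', '5', '4', '4', '2', '7', '6']
Total: 11

11


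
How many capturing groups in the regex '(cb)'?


To count capturing groups, count each '(' that starts a group.
Pattern: '(cb)'
Walking through the pattern:
  Position 0: '(' -> group #1
Total capturing groups: 1

1


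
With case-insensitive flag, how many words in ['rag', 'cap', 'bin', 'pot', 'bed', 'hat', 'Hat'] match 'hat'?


Case-insensitive matching: compare each word's lowercase form to 'hat'.
  'rag' -> lower='rag' -> no
  'cap' -> lower='cap' -> no
  'bin' -> lower='bin' -> no
  'pot' -> lower='pot' -> no
  'bed' -> lower='bed' -> no
  'hat' -> lower='hat' -> MATCH
  'Hat' -> lower='hat' -> MATCH
Matches: ['hat', 'Hat']
Count: 2

2


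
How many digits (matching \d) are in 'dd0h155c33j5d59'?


\d matches any digit 0-9.
Scanning 'dd0h155c33j5d59':
  pos 2: '0' -> DIGIT
  pos 4: '1' -> DIGIT
  pos 5: '5' -> DIGIT
  pos 6: '5' -> DIGIT
  pos 8: '3' -> DIGIT
  pos 9: '3' -> DIGIT
  pos 11: '5' -> DIGIT
  pos 13: '5' -> DIGIT
  pos 14: '9' -> DIGIT
Digits found: ['0', '1', '5', '5', '3', '3', '5', '5', '9']
Total: 9

9


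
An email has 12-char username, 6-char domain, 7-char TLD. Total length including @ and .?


An email address has format: username@domain.tld
Username length: 12
'@' character: 1
Domain length: 6
'.' character: 1
TLD length: 7
Total = 12 + 1 + 6 + 1 + 7 = 27

27


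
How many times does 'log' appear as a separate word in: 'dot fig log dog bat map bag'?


Scanning each word for exact match 'log':
  Word 1: 'dot' -> no
  Word 2: 'fig' -> no
  Word 3: 'log' -> MATCH
  Word 4: 'dog' -> no
  Word 5: 'bat' -> no
  Word 6: 'map' -> no
  Word 7: 'bag' -> no
Total matches: 1

1


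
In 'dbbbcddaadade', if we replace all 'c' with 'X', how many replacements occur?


re.sub('c', 'X', text) replaces every occurrence of 'c' with 'X'.
Text: 'dbbbcddaadade'
Scanning for 'c':
  pos 4: 'c' -> replacement #1
Total replacements: 1

1


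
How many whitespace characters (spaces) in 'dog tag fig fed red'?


\s matches whitespace characters (spaces, tabs, etc.).
Text: 'dog tag fig fed red'
This text has 5 words separated by spaces.
Number of spaces = number of words - 1 = 5 - 1 = 4

4


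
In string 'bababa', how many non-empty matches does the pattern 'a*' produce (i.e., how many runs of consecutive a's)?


Pattern 'a*' matches zero or more a's. We want non-empty runs of consecutive a's.
String: 'bababa'
Walking through the string to find runs of a's:
  Run 1: positions 1-1 -> 'a'
  Run 2: positions 3-3 -> 'a'
  Run 3: positions 5-5 -> 'a'
Non-empty runs found: ['a', 'a', 'a']
Count: 3

3


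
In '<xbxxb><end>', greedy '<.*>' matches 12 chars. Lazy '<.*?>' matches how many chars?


Greedy '<.*>' tries to match as MUCH as possible.
Lazy '<.*?>' tries to match as LITTLE as possible.

String: '<xbxxb><end>'
Greedy '<.*>' starts at first '<' and extends to the LAST '>': '<xbxxb><end>' (12 chars)
Lazy '<.*?>' starts at first '<' and stops at the FIRST '>': '<xbxxb>' (7 chars)

7


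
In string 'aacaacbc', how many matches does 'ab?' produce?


Pattern 'ab?' matches 'a' optionally followed by 'b'.
String: 'aacaacbc'
Scanning left to right for 'a' then checking next char:
  Match 1: 'a' (a not followed by b)
  Match 2: 'a' (a not followed by b)
  Match 3: 'a' (a not followed by b)
  Match 4: 'a' (a not followed by b)
Total matches: 4

4


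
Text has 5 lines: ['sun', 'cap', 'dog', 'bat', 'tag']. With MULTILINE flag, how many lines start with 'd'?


With MULTILINE flag, ^ matches the start of each line.
Lines: ['sun', 'cap', 'dog', 'bat', 'tag']
Checking which lines start with 'd':
  Line 1: 'sun' -> no
  Line 2: 'cap' -> no
  Line 3: 'dog' -> MATCH
  Line 4: 'bat' -> no
  Line 5: 'tag' -> no
Matching lines: ['dog']
Count: 1

1


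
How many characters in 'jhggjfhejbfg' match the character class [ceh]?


Character class [ceh] matches any of: {c, e, h}
Scanning string 'jhggjfhejbfg' character by character:
  pos 0: 'j' -> no
  pos 1: 'h' -> MATCH
  pos 2: 'g' -> no
  pos 3: 'g' -> no
  pos 4: 'j' -> no
  pos 5: 'f' -> no
  pos 6: 'h' -> MATCH
  pos 7: 'e' -> MATCH
  pos 8: 'j' -> no
  pos 9: 'b' -> no
  pos 10: 'f' -> no
  pos 11: 'g' -> no
Total matches: 3

3


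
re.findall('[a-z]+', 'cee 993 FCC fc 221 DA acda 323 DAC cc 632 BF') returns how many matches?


Pattern '[a-z]+' finds one or more lowercase letters.
Text: 'cee 993 FCC fc 221 DA acda 323 DAC cc 632 BF'
Scanning for matches:
  Match 1: 'cee'
  Match 2: 'fc'
  Match 3: 'acda'
  Match 4: 'cc'
Total matches: 4

4


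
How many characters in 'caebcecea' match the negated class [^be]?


Negated class [^be] matches any char NOT in {b, e}
Scanning 'caebcecea':
  pos 0: 'c' -> MATCH
  pos 1: 'a' -> MATCH
  pos 2: 'e' -> no (excluded)
  pos 3: 'b' -> no (excluded)
  pos 4: 'c' -> MATCH
  pos 5: 'e' -> no (excluded)
  pos 6: 'c' -> MATCH
  pos 7: 'e' -> no (excluded)
  pos 8: 'a' -> MATCH
Total matches: 5

5


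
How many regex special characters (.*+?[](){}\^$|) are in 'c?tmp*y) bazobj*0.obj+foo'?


Regex special characters are: . * + ? [ ] ( ) { } \ ^ $ |
Scanning 'c?tmp*y) bazobj*0.obj+foo':
  pos 1: '?' -> SPECIAL
  pos 5: '*' -> SPECIAL
  pos 7: ')' -> SPECIAL
  pos 15: '*' -> SPECIAL
  pos 17: '.' -> SPECIAL
  pos 21: '+' -> SPECIAL
Special chars found: ['?', '*', ')', '*', '.', '+']
Total: 6

6


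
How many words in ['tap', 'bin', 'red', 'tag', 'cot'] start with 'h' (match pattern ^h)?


Pattern ^h anchors to start of word. Check which words begin with 'h':
  'tap' -> no
  'bin' -> no
  'red' -> no
  'tag' -> no
  'cot' -> no
Matching words: []
Count: 0

0


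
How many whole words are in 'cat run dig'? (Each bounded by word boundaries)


Word boundaries (\b) mark the start/end of each word.
Text: 'cat run dig'
Splitting by whitespace:
  Word 1: 'cat'
  Word 2: 'run'
  Word 3: 'dig'
Total whole words: 3

3


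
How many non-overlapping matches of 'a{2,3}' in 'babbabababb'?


Pattern 'a{2,3}' matches between 2 and 3 consecutive a's (greedy).
String: 'babbabababb'
Finding runs of a's and applying greedy matching:
  Run at pos 1: 'a' (length 1)
  Run at pos 4: 'a' (length 1)
  Run at pos 6: 'a' (length 1)
  Run at pos 8: 'a' (length 1)
Matches: []
Count: 0

0


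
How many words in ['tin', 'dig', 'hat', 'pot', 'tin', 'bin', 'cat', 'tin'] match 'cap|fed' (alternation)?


Alternation 'cap|fed' matches either 'cap' or 'fed'.
Checking each word:
  'tin' -> no
  'dig' -> no
  'hat' -> no
  'pot' -> no
  'tin' -> no
  'bin' -> no
  'cat' -> no
  'tin' -> no
Matches: []
Count: 0

0


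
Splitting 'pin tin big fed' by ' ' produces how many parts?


Splitting by ' ' breaks the string at each occurrence of the separator.
Text: 'pin tin big fed'
Parts after split:
  Part 1: 'pin'
  Part 2: 'tin'
  Part 3: 'big'
  Part 4: 'fed'
Total parts: 4

4


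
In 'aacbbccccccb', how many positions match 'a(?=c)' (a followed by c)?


Lookahead 'a(?=c)' matches 'a' only when followed by 'c'.
String: 'aacbbccccccb'
Checking each position where char is 'a':
  pos 0: 'a' -> no (next='a')
  pos 1: 'a' -> MATCH (next='c')
Matching positions: [1]
Count: 1

1


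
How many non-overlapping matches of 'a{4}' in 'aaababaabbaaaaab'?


Pattern 'a{4}' matches exactly 4 consecutive a's (greedy, non-overlapping).
String: 'aaababaabbaaaaab'
Scanning for runs of a's:
  Run at pos 0: 'aaa' (length 3) -> 0 match(es)
  Run at pos 4: 'a' (length 1) -> 0 match(es)
  Run at pos 6: 'aa' (length 2) -> 0 match(es)
  Run at pos 10: 'aaaaa' (length 5) -> 1 match(es)
Matches found: ['aaaa']
Total: 1

1


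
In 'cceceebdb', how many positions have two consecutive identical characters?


Looking for consecutive identical characters in 'cceceebdb':
  pos 0-1: 'c' vs 'c' -> MATCH ('cc')
  pos 1-2: 'c' vs 'e' -> different
  pos 2-3: 'e' vs 'c' -> different
  pos 3-4: 'c' vs 'e' -> different
  pos 4-5: 'e' vs 'e' -> MATCH ('ee')
  pos 5-6: 'e' vs 'b' -> different
  pos 6-7: 'b' vs 'd' -> different
  pos 7-8: 'd' vs 'b' -> different
Consecutive identical pairs: ['cc', 'ee']
Count: 2

2


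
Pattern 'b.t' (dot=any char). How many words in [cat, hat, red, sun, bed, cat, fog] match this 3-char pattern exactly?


Pattern 'b.t' means: starts with 'b', any single char, ends with 't'.
Checking each word (must be exactly 3 chars):
  'cat' (len=3): no
  'hat' (len=3): no
  'red' (len=3): no
  'sun' (len=3): no
  'bed' (len=3): no
  'cat' (len=3): no
  'fog' (len=3): no
Matching words: []
Total: 0

0


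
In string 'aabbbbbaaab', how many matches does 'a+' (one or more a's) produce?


Pattern 'a+' matches one or more consecutive a's.
String: 'aabbbbbaaab'
Scanning for runs of a:
  Match 1: 'aa' (length 2)
  Match 2: 'aaa' (length 3)
Total matches: 2

2


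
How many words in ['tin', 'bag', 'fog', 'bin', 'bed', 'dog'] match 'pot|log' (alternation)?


Alternation 'pot|log' matches either 'pot' or 'log'.
Checking each word:
  'tin' -> no
  'bag' -> no
  'fog' -> no
  'bin' -> no
  'bed' -> no
  'dog' -> no
Matches: []
Count: 0

0


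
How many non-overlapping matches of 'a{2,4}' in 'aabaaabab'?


Pattern 'a{2,4}' matches between 2 and 4 consecutive a's (greedy).
String: 'aabaaabab'
Finding runs of a's and applying greedy matching:
  Run at pos 0: 'aa' (length 2)
  Run at pos 3: 'aaa' (length 3)
  Run at pos 7: 'a' (length 1)
Matches: ['aa', 'aaa']
Count: 2

2


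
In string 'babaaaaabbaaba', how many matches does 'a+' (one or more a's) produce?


Pattern 'a+' matches one or more consecutive a's.
String: 'babaaaaabbaaba'
Scanning for runs of a:
  Match 1: 'a' (length 1)
  Match 2: 'aaaaa' (length 5)
  Match 3: 'aa' (length 2)
  Match 4: 'a' (length 1)
Total matches: 4

4


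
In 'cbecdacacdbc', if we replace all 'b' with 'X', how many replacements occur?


re.sub('b', 'X', text) replaces every occurrence of 'b' with 'X'.
Text: 'cbecdacacdbc'
Scanning for 'b':
  pos 1: 'b' -> replacement #1
  pos 10: 'b' -> replacement #2
Total replacements: 2

2


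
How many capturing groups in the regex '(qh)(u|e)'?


To count capturing groups, count each '(' that starts a group.
Pattern: '(qh)(u|e)'
Walking through the pattern:
  Position 0: '(' -> group #1
  Position 4: '(' -> group #2
Total capturing groups: 2

2


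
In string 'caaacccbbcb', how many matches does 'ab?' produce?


Pattern 'ab?' matches 'a' optionally followed by 'b'.
String: 'caaacccbbcb'
Scanning left to right for 'a' then checking next char:
  Match 1: 'a' (a not followed by b)
  Match 2: 'a' (a not followed by b)
  Match 3: 'a' (a not followed by b)
Total matches: 3

3


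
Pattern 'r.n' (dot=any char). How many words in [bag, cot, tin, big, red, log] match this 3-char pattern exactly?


Pattern 'r.n' means: starts with 'r', any single char, ends with 'n'.
Checking each word (must be exactly 3 chars):
  'bag' (len=3): no
  'cot' (len=3): no
  'tin' (len=3): no
  'big' (len=3): no
  'red' (len=3): no
  'log' (len=3): no
Matching words: []
Total: 0

0


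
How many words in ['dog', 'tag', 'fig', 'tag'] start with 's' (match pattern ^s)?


Pattern ^s anchors to start of word. Check which words begin with 's':
  'dog' -> no
  'tag' -> no
  'fig' -> no
  'tag' -> no
Matching words: []
Count: 0

0


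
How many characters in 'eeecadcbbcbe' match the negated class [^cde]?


Negated class [^cde] matches any char NOT in {c, d, e}
Scanning 'eeecadcbbcbe':
  pos 0: 'e' -> no (excluded)
  pos 1: 'e' -> no (excluded)
  pos 2: 'e' -> no (excluded)
  pos 3: 'c' -> no (excluded)
  pos 4: 'a' -> MATCH
  pos 5: 'd' -> no (excluded)
  pos 6: 'c' -> no (excluded)
  pos 7: 'b' -> MATCH
  pos 8: 'b' -> MATCH
  pos 9: 'c' -> no (excluded)
  pos 10: 'b' -> MATCH
  pos 11: 'e' -> no (excluded)
Total matches: 4

4


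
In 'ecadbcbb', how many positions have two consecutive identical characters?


Looking for consecutive identical characters in 'ecadbcbb':
  pos 0-1: 'e' vs 'c' -> different
  pos 1-2: 'c' vs 'a' -> different
  pos 2-3: 'a' vs 'd' -> different
  pos 3-4: 'd' vs 'b' -> different
  pos 4-5: 'b' vs 'c' -> different
  pos 5-6: 'c' vs 'b' -> different
  pos 6-7: 'b' vs 'b' -> MATCH ('bb')
Consecutive identical pairs: ['bb']
Count: 1

1


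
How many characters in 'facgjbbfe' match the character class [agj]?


Character class [agj] matches any of: {a, g, j}
Scanning string 'facgjbbfe' character by character:
  pos 0: 'f' -> no
  pos 1: 'a' -> MATCH
  pos 2: 'c' -> no
  pos 3: 'g' -> MATCH
  pos 4: 'j' -> MATCH
  pos 5: 'b' -> no
  pos 6: 'b' -> no
  pos 7: 'f' -> no
  pos 8: 'e' -> no
Total matches: 3

3


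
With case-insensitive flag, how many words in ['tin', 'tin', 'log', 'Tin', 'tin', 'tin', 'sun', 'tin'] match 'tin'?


Case-insensitive matching: compare each word's lowercase form to 'tin'.
  'tin' -> lower='tin' -> MATCH
  'tin' -> lower='tin' -> MATCH
  'log' -> lower='log' -> no
  'Tin' -> lower='tin' -> MATCH
  'tin' -> lower='tin' -> MATCH
  'tin' -> lower='tin' -> MATCH
  'sun' -> lower='sun' -> no
  'tin' -> lower='tin' -> MATCH
Matches: ['tin', 'tin', 'Tin', 'tin', 'tin', 'tin']
Count: 6

6


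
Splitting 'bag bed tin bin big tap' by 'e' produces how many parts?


Splitting by 'e' breaks the string at each occurrence of the separator.
Text: 'bag bed tin bin big tap'
Parts after split:
  Part 1: 'bag b'
  Part 2: 'd tin bin big tap'
Total parts: 2

2


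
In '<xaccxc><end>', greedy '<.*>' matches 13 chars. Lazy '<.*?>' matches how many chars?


Greedy '<.*>' tries to match as MUCH as possible.
Lazy '<.*?>' tries to match as LITTLE as possible.

String: '<xaccxc><end>'
Greedy '<.*>' starts at first '<' and extends to the LAST '>': '<xaccxc><end>' (13 chars)
Lazy '<.*?>' starts at first '<' and stops at the FIRST '>': '<xaccxc>' (8 chars)

8


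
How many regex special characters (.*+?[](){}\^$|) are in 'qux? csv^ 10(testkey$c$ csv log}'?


Regex special characters are: . * + ? [ ] ( ) { } \ ^ $ |
Scanning 'qux? csv^ 10(testkey$c$ csv log}':
  pos 3: '?' -> SPECIAL
  pos 8: '^' -> SPECIAL
  pos 12: '(' -> SPECIAL
  pos 20: '$' -> SPECIAL
  pos 22: '$' -> SPECIAL
  pos 31: '}' -> SPECIAL
Special chars found: ['?', '^', '(', '$', '$', '}']
Total: 6

6


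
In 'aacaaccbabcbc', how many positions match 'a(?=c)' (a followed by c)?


Lookahead 'a(?=c)' matches 'a' only when followed by 'c'.
String: 'aacaaccbabcbc'
Checking each position where char is 'a':
  pos 0: 'a' -> no (next='a')
  pos 1: 'a' -> MATCH (next='c')
  pos 3: 'a' -> no (next='a')
  pos 4: 'a' -> MATCH (next='c')
  pos 8: 'a' -> no (next='b')
Matching positions: [1, 4]
Count: 2

2


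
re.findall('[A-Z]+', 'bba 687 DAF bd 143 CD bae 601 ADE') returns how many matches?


Pattern '[A-Z]+' finds one or more uppercase letters.
Text: 'bba 687 DAF bd 143 CD bae 601 ADE'
Scanning for matches:
  Match 1: 'DAF'
  Match 2: 'CD'
  Match 3: 'ADE'
Total matches: 3

3


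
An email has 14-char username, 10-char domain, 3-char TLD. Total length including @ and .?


An email address has format: username@domain.tld
Username length: 14
'@' character: 1
Domain length: 10
'.' character: 1
TLD length: 3
Total = 14 + 1 + 10 + 1 + 3 = 29

29


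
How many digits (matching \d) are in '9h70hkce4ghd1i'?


\d matches any digit 0-9.
Scanning '9h70hkce4ghd1i':
  pos 0: '9' -> DIGIT
  pos 2: '7' -> DIGIT
  pos 3: '0' -> DIGIT
  pos 8: '4' -> DIGIT
  pos 12: '1' -> DIGIT
Digits found: ['9', '7', '0', '4', '1']
Total: 5

5


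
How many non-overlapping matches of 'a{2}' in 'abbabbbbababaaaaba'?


Pattern 'a{2}' matches exactly 2 consecutive a's (greedy, non-overlapping).
String: 'abbabbbbababaaaaba'
Scanning for runs of a's:
  Run at pos 0: 'a' (length 1) -> 0 match(es)
  Run at pos 3: 'a' (length 1) -> 0 match(es)
  Run at pos 8: 'a' (length 1) -> 0 match(es)
  Run at pos 10: 'a' (length 1) -> 0 match(es)
  Run at pos 12: 'aaaa' (length 4) -> 2 match(es)
  Run at pos 17: 'a' (length 1) -> 0 match(es)
Matches found: ['aa', 'aa']
Total: 2

2


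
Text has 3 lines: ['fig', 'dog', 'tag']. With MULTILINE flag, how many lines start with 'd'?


With MULTILINE flag, ^ matches the start of each line.
Lines: ['fig', 'dog', 'tag']
Checking which lines start with 'd':
  Line 1: 'fig' -> no
  Line 2: 'dog' -> MATCH
  Line 3: 'tag' -> no
Matching lines: ['dog']
Count: 1

1


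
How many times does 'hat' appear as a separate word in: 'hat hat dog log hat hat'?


Scanning each word for exact match 'hat':
  Word 1: 'hat' -> MATCH
  Word 2: 'hat' -> MATCH
  Word 3: 'dog' -> no
  Word 4: 'log' -> no
  Word 5: 'hat' -> MATCH
  Word 6: 'hat' -> MATCH
Total matches: 4

4


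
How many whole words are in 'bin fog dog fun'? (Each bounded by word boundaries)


Word boundaries (\b) mark the start/end of each word.
Text: 'bin fog dog fun'
Splitting by whitespace:
  Word 1: 'bin'
  Word 2: 'fog'
  Word 3: 'dog'
  Word 4: 'fun'
Total whole words: 4

4


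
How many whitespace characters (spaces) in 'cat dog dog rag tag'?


\s matches whitespace characters (spaces, tabs, etc.).
Text: 'cat dog dog rag tag'
This text has 5 words separated by spaces.
Number of spaces = number of words - 1 = 5 - 1 = 4

4


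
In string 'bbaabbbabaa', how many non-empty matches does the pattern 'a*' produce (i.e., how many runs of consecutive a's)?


Pattern 'a*' matches zero or more a's. We want non-empty runs of consecutive a's.
String: 'bbaabbbabaa'
Walking through the string to find runs of a's:
  Run 1: positions 2-3 -> 'aa'
  Run 2: positions 7-7 -> 'a'
  Run 3: positions 9-10 -> 'aa'
Non-empty runs found: ['aa', 'a', 'aa']
Count: 3

3


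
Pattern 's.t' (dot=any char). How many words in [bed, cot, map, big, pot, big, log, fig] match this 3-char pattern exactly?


Pattern 's.t' means: starts with 's', any single char, ends with 't'.
Checking each word (must be exactly 3 chars):
  'bed' (len=3): no
  'cot' (len=3): no
  'map' (len=3): no
  'big' (len=3): no
  'pot' (len=3): no
  'big' (len=3): no
  'log' (len=3): no
  'fig' (len=3): no
Matching words: []
Total: 0

0


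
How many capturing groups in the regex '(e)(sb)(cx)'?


To count capturing groups, count each '(' that starts a group.
Pattern: '(e)(sb)(cx)'
Walking through the pattern:
  Position 0: '(' -> group #1
  Position 3: '(' -> group #2
  Position 7: '(' -> group #3
Total capturing groups: 3

3


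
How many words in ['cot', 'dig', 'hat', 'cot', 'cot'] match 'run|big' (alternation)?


Alternation 'run|big' matches either 'run' or 'big'.
Checking each word:
  'cot' -> no
  'dig' -> no
  'hat' -> no
  'cot' -> no
  'cot' -> no
Matches: []
Count: 0

0


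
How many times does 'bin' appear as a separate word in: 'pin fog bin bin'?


Scanning each word for exact match 'bin':
  Word 1: 'pin' -> no
  Word 2: 'fog' -> no
  Word 3: 'bin' -> MATCH
  Word 4: 'bin' -> MATCH
Total matches: 2

2


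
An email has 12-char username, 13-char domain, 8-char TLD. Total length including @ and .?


An email address has format: username@domain.tld
Username length: 12
'@' character: 1
Domain length: 13
'.' character: 1
TLD length: 8
Total = 12 + 1 + 13 + 1 + 8 = 35

35


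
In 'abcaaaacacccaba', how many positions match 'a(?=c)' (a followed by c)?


Lookahead 'a(?=c)' matches 'a' only when followed by 'c'.
String: 'abcaaaacacccaba'
Checking each position where char is 'a':
  pos 0: 'a' -> no (next='b')
  pos 3: 'a' -> no (next='a')
  pos 4: 'a' -> no (next='a')
  pos 5: 'a' -> no (next='a')
  pos 6: 'a' -> MATCH (next='c')
  pos 8: 'a' -> MATCH (next='c')
  pos 12: 'a' -> no (next='b')
Matching positions: [6, 8]
Count: 2

2


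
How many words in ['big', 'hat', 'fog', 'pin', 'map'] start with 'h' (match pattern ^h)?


Pattern ^h anchors to start of word. Check which words begin with 'h':
  'big' -> no
  'hat' -> MATCH (starts with 'h')
  'fog' -> no
  'pin' -> no
  'map' -> no
Matching words: ['hat']
Count: 1

1


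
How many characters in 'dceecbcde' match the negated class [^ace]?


Negated class [^ace] matches any char NOT in {a, c, e}
Scanning 'dceecbcde':
  pos 0: 'd' -> MATCH
  pos 1: 'c' -> no (excluded)
  pos 2: 'e' -> no (excluded)
  pos 3: 'e' -> no (excluded)
  pos 4: 'c' -> no (excluded)
  pos 5: 'b' -> MATCH
  pos 6: 'c' -> no (excluded)
  pos 7: 'd' -> MATCH
  pos 8: 'e' -> no (excluded)
Total matches: 3

3


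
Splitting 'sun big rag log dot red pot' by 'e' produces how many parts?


Splitting by 'e' breaks the string at each occurrence of the separator.
Text: 'sun big rag log dot red pot'
Parts after split:
  Part 1: 'sun big rag log dot r'
  Part 2: 'd pot'
Total parts: 2

2


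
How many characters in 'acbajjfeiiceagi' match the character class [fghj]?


Character class [fghj] matches any of: {f, g, h, j}
Scanning string 'acbajjfeiiceagi' character by character:
  pos 0: 'a' -> no
  pos 1: 'c' -> no
  pos 2: 'b' -> no
  pos 3: 'a' -> no
  pos 4: 'j' -> MATCH
  pos 5: 'j' -> MATCH
  pos 6: 'f' -> MATCH
  pos 7: 'e' -> no
  pos 8: 'i' -> no
  pos 9: 'i' -> no
  pos 10: 'c' -> no
  pos 11: 'e' -> no
  pos 12: 'a' -> no
  pos 13: 'g' -> MATCH
  pos 14: 'i' -> no
Total matches: 4

4


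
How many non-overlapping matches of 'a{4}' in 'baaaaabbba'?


Pattern 'a{4}' matches exactly 4 consecutive a's (greedy, non-overlapping).
String: 'baaaaabbba'
Scanning for runs of a's:
  Run at pos 1: 'aaaaa' (length 5) -> 1 match(es)
  Run at pos 9: 'a' (length 1) -> 0 match(es)
Matches found: ['aaaa']
Total: 1

1


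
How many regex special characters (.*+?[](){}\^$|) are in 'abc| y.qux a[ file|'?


Regex special characters are: . * + ? [ ] ( ) { } \ ^ $ |
Scanning 'abc| y.qux a[ file|':
  pos 3: '|' -> SPECIAL
  pos 6: '.' -> SPECIAL
  pos 12: '[' -> SPECIAL
  pos 18: '|' -> SPECIAL
Special chars found: ['|', '.', '[', '|']
Total: 4

4


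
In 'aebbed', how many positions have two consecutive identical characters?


Looking for consecutive identical characters in 'aebbed':
  pos 0-1: 'a' vs 'e' -> different
  pos 1-2: 'e' vs 'b' -> different
  pos 2-3: 'b' vs 'b' -> MATCH ('bb')
  pos 3-4: 'b' vs 'e' -> different
  pos 4-5: 'e' vs 'd' -> different
Consecutive identical pairs: ['bb']
Count: 1

1


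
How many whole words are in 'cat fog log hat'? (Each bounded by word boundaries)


Word boundaries (\b) mark the start/end of each word.
Text: 'cat fog log hat'
Splitting by whitespace:
  Word 1: 'cat'
  Word 2: 'fog'
  Word 3: 'log'
  Word 4: 'hat'
Total whole words: 4

4


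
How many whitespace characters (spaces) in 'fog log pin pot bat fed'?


\s matches whitespace characters (spaces, tabs, etc.).
Text: 'fog log pin pot bat fed'
This text has 6 words separated by spaces.
Number of spaces = number of words - 1 = 6 - 1 = 5

5


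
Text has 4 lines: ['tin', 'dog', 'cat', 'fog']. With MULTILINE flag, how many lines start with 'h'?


With MULTILINE flag, ^ matches the start of each line.
Lines: ['tin', 'dog', 'cat', 'fog']
Checking which lines start with 'h':
  Line 1: 'tin' -> no
  Line 2: 'dog' -> no
  Line 3: 'cat' -> no
  Line 4: 'fog' -> no
Matching lines: []
Count: 0

0


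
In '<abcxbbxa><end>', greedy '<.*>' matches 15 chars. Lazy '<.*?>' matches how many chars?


Greedy '<.*>' tries to match as MUCH as possible.
Lazy '<.*?>' tries to match as LITTLE as possible.

String: '<abcxbbxa><end>'
Greedy '<.*>' starts at first '<' and extends to the LAST '>': '<abcxbbxa><end>' (15 chars)
Lazy '<.*?>' starts at first '<' and stops at the FIRST '>': '<abcxbbxa>' (10 chars)

10


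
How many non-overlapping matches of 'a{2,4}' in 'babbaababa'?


Pattern 'a{2,4}' matches between 2 and 4 consecutive a's (greedy).
String: 'babbaababa'
Finding runs of a's and applying greedy matching:
  Run at pos 1: 'a' (length 1)
  Run at pos 4: 'aa' (length 2)
  Run at pos 7: 'a' (length 1)
  Run at pos 9: 'a' (length 1)
Matches: ['aa']
Count: 1

1


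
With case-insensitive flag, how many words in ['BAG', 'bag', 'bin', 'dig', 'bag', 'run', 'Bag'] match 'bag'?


Case-insensitive matching: compare each word's lowercase form to 'bag'.
  'BAG' -> lower='bag' -> MATCH
  'bag' -> lower='bag' -> MATCH
  'bin' -> lower='bin' -> no
  'dig' -> lower='dig' -> no
  'bag' -> lower='bag' -> MATCH
  'run' -> lower='run' -> no
  'Bag' -> lower='bag' -> MATCH
Matches: ['BAG', 'bag', 'bag', 'Bag']
Count: 4

4


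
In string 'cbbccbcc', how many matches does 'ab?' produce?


Pattern 'ab?' matches 'a' optionally followed by 'b'.
String: 'cbbccbcc'
Scanning left to right for 'a' then checking next char:
Total matches: 0

0


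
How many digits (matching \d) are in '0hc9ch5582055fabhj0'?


\d matches any digit 0-9.
Scanning '0hc9ch5582055fabhj0':
  pos 0: '0' -> DIGIT
  pos 3: '9' -> DIGIT
  pos 6: '5' -> DIGIT
  pos 7: '5' -> DIGIT
  pos 8: '8' -> DIGIT
  pos 9: '2' -> DIGIT
  pos 10: '0' -> DIGIT
  pos 11: '5' -> DIGIT
  pos 12: '5' -> DIGIT
  pos 18: '0' -> DIGIT
Digits found: ['0', '9', '5', '5', '8', '2', '0', '5', '5', '0']
Total: 10

10


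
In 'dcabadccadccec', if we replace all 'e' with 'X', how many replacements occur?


re.sub('e', 'X', text) replaces every occurrence of 'e' with 'X'.
Text: 'dcabadccadccec'
Scanning for 'e':
  pos 12: 'e' -> replacement #1
Total replacements: 1

1


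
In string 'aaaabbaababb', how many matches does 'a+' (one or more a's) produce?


Pattern 'a+' matches one or more consecutive a's.
String: 'aaaabbaababb'
Scanning for runs of a:
  Match 1: 'aaaa' (length 4)
  Match 2: 'aa' (length 2)
  Match 3: 'a' (length 1)
Total matches: 3

3


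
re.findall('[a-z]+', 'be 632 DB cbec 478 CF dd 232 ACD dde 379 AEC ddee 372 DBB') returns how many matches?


Pattern '[a-z]+' finds one or more lowercase letters.
Text: 'be 632 DB cbec 478 CF dd 232 ACD dde 379 AEC ddee 372 DBB'
Scanning for matches:
  Match 1: 'be'
  Match 2: 'cbec'
  Match 3: 'dd'
  Match 4: 'dde'
  Match 5: 'ddee'
Total matches: 5

5


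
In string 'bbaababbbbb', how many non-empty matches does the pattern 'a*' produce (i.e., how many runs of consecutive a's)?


Pattern 'a*' matches zero or more a's. We want non-empty runs of consecutive a's.
String: 'bbaababbbbb'
Walking through the string to find runs of a's:
  Run 1: positions 2-3 -> 'aa'
  Run 2: positions 5-5 -> 'a'
Non-empty runs found: ['aa', 'a']
Count: 2

2


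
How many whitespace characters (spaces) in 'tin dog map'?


\s matches whitespace characters (spaces, tabs, etc.).
Text: 'tin dog map'
This text has 3 words separated by spaces.
Number of spaces = number of words - 1 = 3 - 1 = 2

2


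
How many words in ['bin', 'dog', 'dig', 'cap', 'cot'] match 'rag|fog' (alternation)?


Alternation 'rag|fog' matches either 'rag' or 'fog'.
Checking each word:
  'bin' -> no
  'dog' -> no
  'dig' -> no
  'cap' -> no
  'cot' -> no
Matches: []
Count: 0

0


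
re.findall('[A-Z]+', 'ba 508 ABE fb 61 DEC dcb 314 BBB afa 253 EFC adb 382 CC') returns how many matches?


Pattern '[A-Z]+' finds one or more uppercase letters.
Text: 'ba 508 ABE fb 61 DEC dcb 314 BBB afa 253 EFC adb 382 CC'
Scanning for matches:
  Match 1: 'ABE'
  Match 2: 'DEC'
  Match 3: 'BBB'
  Match 4: 'EFC'
  Match 5: 'CC'
Total matches: 5

5


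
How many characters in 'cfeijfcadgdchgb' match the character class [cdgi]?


Character class [cdgi] matches any of: {c, d, g, i}
Scanning string 'cfeijfcadgdchgb' character by character:
  pos 0: 'c' -> MATCH
  pos 1: 'f' -> no
  pos 2: 'e' -> no
  pos 3: 'i' -> MATCH
  pos 4: 'j' -> no
  pos 5: 'f' -> no
  pos 6: 'c' -> MATCH
  pos 7: 'a' -> no
  pos 8: 'd' -> MATCH
  pos 9: 'g' -> MATCH
  pos 10: 'd' -> MATCH
  pos 11: 'c' -> MATCH
  pos 12: 'h' -> no
  pos 13: 'g' -> MATCH
  pos 14: 'b' -> no
Total matches: 8

8


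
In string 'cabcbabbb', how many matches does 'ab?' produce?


Pattern 'ab?' matches 'a' optionally followed by 'b'.
String: 'cabcbabbb'
Scanning left to right for 'a' then checking next char:
  Match 1: 'ab' (a followed by b)
  Match 2: 'ab' (a followed by b)
Total matches: 2

2


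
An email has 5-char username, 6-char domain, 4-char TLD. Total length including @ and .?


An email address has format: username@domain.tld
Username length: 5
'@' character: 1
Domain length: 6
'.' character: 1
TLD length: 4
Total = 5 + 1 + 6 + 1 + 4 = 17

17


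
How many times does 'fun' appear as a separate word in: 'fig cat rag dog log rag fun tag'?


Scanning each word for exact match 'fun':
  Word 1: 'fig' -> no
  Word 2: 'cat' -> no
  Word 3: 'rag' -> no
  Word 4: 'dog' -> no
  Word 5: 'log' -> no
  Word 6: 'rag' -> no
  Word 7: 'fun' -> MATCH
  Word 8: 'tag' -> no
Total matches: 1

1


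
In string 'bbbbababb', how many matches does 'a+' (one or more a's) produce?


Pattern 'a+' matches one or more consecutive a's.
String: 'bbbbababb'
Scanning for runs of a:
  Match 1: 'a' (length 1)
  Match 2: 'a' (length 1)
Total matches: 2

2


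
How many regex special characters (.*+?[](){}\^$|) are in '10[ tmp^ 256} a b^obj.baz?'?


Regex special characters are: . * + ? [ ] ( ) { } \ ^ $ |
Scanning '10[ tmp^ 256} a b^obj.baz?':
  pos 2: '[' -> SPECIAL
  pos 7: '^' -> SPECIAL
  pos 12: '}' -> SPECIAL
  pos 17: '^' -> SPECIAL
  pos 21: '.' -> SPECIAL
  pos 25: '?' -> SPECIAL
Special chars found: ['[', '^', '}', '^', '.', '?']
Total: 6

6


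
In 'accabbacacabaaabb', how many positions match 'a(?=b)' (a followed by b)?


Lookahead 'a(?=b)' matches 'a' only when followed by 'b'.
String: 'accabbacacabaaabb'
Checking each position where char is 'a':
  pos 0: 'a' -> no (next='c')
  pos 3: 'a' -> MATCH (next='b')
  pos 6: 'a' -> no (next='c')
  pos 8: 'a' -> no (next='c')
  pos 10: 'a' -> MATCH (next='b')
  pos 12: 'a' -> no (next='a')
  pos 13: 'a' -> no (next='a')
  pos 14: 'a' -> MATCH (next='b')
Matching positions: [3, 10, 14]
Count: 3

3


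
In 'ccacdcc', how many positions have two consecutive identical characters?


Looking for consecutive identical characters in 'ccacdcc':
  pos 0-1: 'c' vs 'c' -> MATCH ('cc')
  pos 1-2: 'c' vs 'a' -> different
  pos 2-3: 'a' vs 'c' -> different
  pos 3-4: 'c' vs 'd' -> different
  pos 4-5: 'd' vs 'c' -> different
  pos 5-6: 'c' vs 'c' -> MATCH ('cc')
Consecutive identical pairs: ['cc', 'cc']
Count: 2

2


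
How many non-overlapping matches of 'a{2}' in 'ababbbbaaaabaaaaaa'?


Pattern 'a{2}' matches exactly 2 consecutive a's (greedy, non-overlapping).
String: 'ababbbbaaaabaaaaaa'
Scanning for runs of a's:
  Run at pos 0: 'a' (length 1) -> 0 match(es)
  Run at pos 2: 'a' (length 1) -> 0 match(es)
  Run at pos 7: 'aaaa' (length 4) -> 2 match(es)
  Run at pos 12: 'aaaaaa' (length 6) -> 3 match(es)
Matches found: ['aa', 'aa', 'aa', 'aa', 'aa']
Total: 5

5


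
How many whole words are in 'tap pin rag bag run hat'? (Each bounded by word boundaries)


Word boundaries (\b) mark the start/end of each word.
Text: 'tap pin rag bag run hat'
Splitting by whitespace:
  Word 1: 'tap'
  Word 2: 'pin'
  Word 3: 'rag'
  Word 4: 'bag'
  Word 5: 'run'
  Word 6: 'hat'
Total whole words: 6

6


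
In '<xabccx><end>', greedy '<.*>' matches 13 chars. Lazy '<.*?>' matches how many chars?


Greedy '<.*>' tries to match as MUCH as possible.
Lazy '<.*?>' tries to match as LITTLE as possible.

String: '<xabccx><end>'
Greedy '<.*>' starts at first '<' and extends to the LAST '>': '<xabccx><end>' (13 chars)
Lazy '<.*?>' starts at first '<' and stops at the FIRST '>': '<xabccx>' (8 chars)

8


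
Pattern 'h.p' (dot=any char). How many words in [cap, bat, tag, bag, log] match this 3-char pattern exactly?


Pattern 'h.p' means: starts with 'h', any single char, ends with 'p'.
Checking each word (must be exactly 3 chars):
  'cap' (len=3): no
  'bat' (len=3): no
  'tag' (len=3): no
  'bag' (len=3): no
  'log' (len=3): no
Matching words: []
Total: 0

0


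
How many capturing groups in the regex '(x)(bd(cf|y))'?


To count capturing groups, count each '(' that starts a group.
Pattern: '(x)(bd(cf|y))'
Walking through the pattern:
  Position 0: '(' -> group #1
  Position 3: '(' -> group #2
  Position 6: '(' -> group #3
Total capturing groups: 3

3


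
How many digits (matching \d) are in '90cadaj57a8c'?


\d matches any digit 0-9.
Scanning '90cadaj57a8c':
  pos 0: '9' -> DIGIT
  pos 1: '0' -> DIGIT
  pos 7: '5' -> DIGIT
  pos 8: '7' -> DIGIT
  pos 10: '8' -> DIGIT
Digits found: ['9', '0', '5', '7', '8']
Total: 5

5


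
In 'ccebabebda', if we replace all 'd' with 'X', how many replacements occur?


re.sub('d', 'X', text) replaces every occurrence of 'd' with 'X'.
Text: 'ccebabebda'
Scanning for 'd':
  pos 8: 'd' -> replacement #1
Total replacements: 1

1


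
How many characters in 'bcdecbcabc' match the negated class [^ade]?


Negated class [^ade] matches any char NOT in {a, d, e}
Scanning 'bcdecbcabc':
  pos 0: 'b' -> MATCH
  pos 1: 'c' -> MATCH
  pos 2: 'd' -> no (excluded)
  pos 3: 'e' -> no (excluded)
  pos 4: 'c' -> MATCH
  pos 5: 'b' -> MATCH
  pos 6: 'c' -> MATCH
  pos 7: 'a' -> no (excluded)
  pos 8: 'b' -> MATCH
  pos 9: 'c' -> MATCH
Total matches: 7

7


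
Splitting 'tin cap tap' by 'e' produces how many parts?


Splitting by 'e' breaks the string at each occurrence of the separator.
Text: 'tin cap tap'
Parts after split:
  Part 1: 'tin cap tap'
Total parts: 1

1


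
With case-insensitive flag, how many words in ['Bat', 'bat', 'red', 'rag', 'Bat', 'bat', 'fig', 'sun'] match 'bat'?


Case-insensitive matching: compare each word's lowercase form to 'bat'.
  'Bat' -> lower='bat' -> MATCH
  'bat' -> lower='bat' -> MATCH
  'red' -> lower='red' -> no
  'rag' -> lower='rag' -> no
  'Bat' -> lower='bat' -> MATCH
  'bat' -> lower='bat' -> MATCH
  'fig' -> lower='fig' -> no
  'sun' -> lower='sun' -> no
Matches: ['Bat', 'bat', 'Bat', 'bat']
Count: 4

4


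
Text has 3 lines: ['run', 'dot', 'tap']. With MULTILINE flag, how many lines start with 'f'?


With MULTILINE flag, ^ matches the start of each line.
Lines: ['run', 'dot', 'tap']
Checking which lines start with 'f':
  Line 1: 'run' -> no
  Line 2: 'dot' -> no
  Line 3: 'tap' -> no
Matching lines: []
Count: 0

0


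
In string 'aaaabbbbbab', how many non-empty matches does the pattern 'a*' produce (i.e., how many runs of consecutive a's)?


Pattern 'a*' matches zero or more a's. We want non-empty runs of consecutive a's.
String: 'aaaabbbbbab'
Walking through the string to find runs of a's:
  Run 1: positions 0-3 -> 'aaaa'
  Run 2: positions 9-9 -> 'a'
Non-empty runs found: ['aaaa', 'a']
Count: 2

2


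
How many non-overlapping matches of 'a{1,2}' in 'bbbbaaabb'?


Pattern 'a{1,2}' matches between 1 and 2 consecutive a's (greedy).
String: 'bbbbaaabb'
Finding runs of a's and applying greedy matching:
  Run at pos 4: 'aaa' (length 3)
Matches: ['aa', 'a']
Count: 2

2


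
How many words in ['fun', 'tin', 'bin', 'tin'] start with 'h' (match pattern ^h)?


Pattern ^h anchors to start of word. Check which words begin with 'h':
  'fun' -> no
  'tin' -> no
  'bin' -> no
  'tin' -> no
Matching words: []
Count: 0

0


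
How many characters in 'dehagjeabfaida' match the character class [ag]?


Character class [ag] matches any of: {a, g}
Scanning string 'dehagjeabfaida' character by character:
  pos 0: 'd' -> no
  pos 1: 'e' -> no
  pos 2: 'h' -> no
  pos 3: 'a' -> MATCH
  pos 4: 'g' -> MATCH
  pos 5: 'j' -> no
  pos 6: 'e' -> no
  pos 7: 'a' -> MATCH
  pos 8: 'b' -> no
  pos 9: 'f' -> no
  pos 10: 'a' -> MATCH
  pos 11: 'i' -> no
  pos 12: 'd' -> no
  pos 13: 'a' -> MATCH
Total matches: 5

5


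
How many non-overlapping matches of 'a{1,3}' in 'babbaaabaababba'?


Pattern 'a{1,3}' matches between 1 and 3 consecutive a's (greedy).
String: 'babbaaabaababba'
Finding runs of a's and applying greedy matching:
  Run at pos 1: 'a' (length 1)
  Run at pos 4: 'aaa' (length 3)
  Run at pos 8: 'aa' (length 2)
  Run at pos 11: 'a' (length 1)
  Run at pos 14: 'a' (length 1)
Matches: ['a', 'aaa', 'aa', 'a', 'a']
Count: 5

5


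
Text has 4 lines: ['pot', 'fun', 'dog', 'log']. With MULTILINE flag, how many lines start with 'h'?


With MULTILINE flag, ^ matches the start of each line.
Lines: ['pot', 'fun', 'dog', 'log']
Checking which lines start with 'h':
  Line 1: 'pot' -> no
  Line 2: 'fun' -> no
  Line 3: 'dog' -> no
  Line 4: 'log' -> no
Matching lines: []
Count: 0

0


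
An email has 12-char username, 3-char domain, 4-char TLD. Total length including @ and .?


An email address has format: username@domain.tld
Username length: 12
'@' character: 1
Domain length: 3
'.' character: 1
TLD length: 4
Total = 12 + 1 + 3 + 1 + 4 = 21

21


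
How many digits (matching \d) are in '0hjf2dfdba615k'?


\d matches any digit 0-9.
Scanning '0hjf2dfdba615k':
  pos 0: '0' -> DIGIT
  pos 4: '2' -> DIGIT
  pos 10: '6' -> DIGIT
  pos 11: '1' -> DIGIT
  pos 12: '5' -> DIGIT
Digits found: ['0', '2', '6', '1', '5']
Total: 5

5


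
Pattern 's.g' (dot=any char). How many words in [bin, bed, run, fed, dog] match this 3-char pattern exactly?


Pattern 's.g' means: starts with 's', any single char, ends with 'g'.
Checking each word (must be exactly 3 chars):
  'bin' (len=3): no
  'bed' (len=3): no
  'run' (len=3): no
  'fed' (len=3): no
  'dog' (len=3): no
Matching words: []
Total: 0

0


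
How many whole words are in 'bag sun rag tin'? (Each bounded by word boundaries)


Word boundaries (\b) mark the start/end of each word.
Text: 'bag sun rag tin'
Splitting by whitespace:
  Word 1: 'bag'
  Word 2: 'sun'
  Word 3: 'rag'
  Word 4: 'tin'
Total whole words: 4

4


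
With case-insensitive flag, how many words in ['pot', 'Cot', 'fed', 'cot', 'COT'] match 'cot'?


Case-insensitive matching: compare each word's lowercase form to 'cot'.
  'pot' -> lower='pot' -> no
  'Cot' -> lower='cot' -> MATCH
  'fed' -> lower='fed' -> no
  'cot' -> lower='cot' -> MATCH
  'COT' -> lower='cot' -> MATCH
Matches: ['Cot', 'cot', 'COT']
Count: 3

3


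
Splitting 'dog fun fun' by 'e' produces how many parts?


Splitting by 'e' breaks the string at each occurrence of the separator.
Text: 'dog fun fun'
Parts after split:
  Part 1: 'dog fun fun'
Total parts: 1

1


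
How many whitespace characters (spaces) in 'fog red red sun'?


\s matches whitespace characters (spaces, tabs, etc.).
Text: 'fog red red sun'
This text has 4 words separated by spaces.
Number of spaces = number of words - 1 = 4 - 1 = 3

3


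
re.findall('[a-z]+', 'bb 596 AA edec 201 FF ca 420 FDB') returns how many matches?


Pattern '[a-z]+' finds one or more lowercase letters.
Text: 'bb 596 AA edec 201 FF ca 420 FDB'
Scanning for matches:
  Match 1: 'bb'
  Match 2: 'edec'
  Match 3: 'ca'
Total matches: 3

3


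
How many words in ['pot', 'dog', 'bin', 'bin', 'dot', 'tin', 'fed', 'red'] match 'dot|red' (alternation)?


Alternation 'dot|red' matches either 'dot' or 'red'.
Checking each word:
  'pot' -> no
  'dog' -> no
  'bin' -> no
  'bin' -> no
  'dot' -> MATCH
  'tin' -> no
  'fed' -> no
  'red' -> MATCH
Matches: ['dot', 'red']
Count: 2

2


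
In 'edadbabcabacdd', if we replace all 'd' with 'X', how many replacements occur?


re.sub('d', 'X', text) replaces every occurrence of 'd' with 'X'.
Text: 'edadbabcabacdd'
Scanning for 'd':
  pos 1: 'd' -> replacement #1
  pos 3: 'd' -> replacement #2
  pos 12: 'd' -> replacement #3
  pos 13: 'd' -> replacement #4
Total replacements: 4

4


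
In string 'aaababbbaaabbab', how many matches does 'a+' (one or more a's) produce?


Pattern 'a+' matches one or more consecutive a's.
String: 'aaababbbaaabbab'
Scanning for runs of a:
  Match 1: 'aaa' (length 3)
  Match 2: 'a' (length 1)
  Match 3: 'aaa' (length 3)
  Match 4: 'a' (length 1)
Total matches: 4

4
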